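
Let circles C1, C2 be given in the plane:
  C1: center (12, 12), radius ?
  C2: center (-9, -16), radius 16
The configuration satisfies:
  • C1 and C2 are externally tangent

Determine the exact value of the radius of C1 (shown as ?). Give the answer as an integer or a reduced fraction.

19

1. [ext C1·C2]  r_C1² + 32r_C1 − 969 = 0  ⇒  r_C1 = 19 (r>0 drops 1)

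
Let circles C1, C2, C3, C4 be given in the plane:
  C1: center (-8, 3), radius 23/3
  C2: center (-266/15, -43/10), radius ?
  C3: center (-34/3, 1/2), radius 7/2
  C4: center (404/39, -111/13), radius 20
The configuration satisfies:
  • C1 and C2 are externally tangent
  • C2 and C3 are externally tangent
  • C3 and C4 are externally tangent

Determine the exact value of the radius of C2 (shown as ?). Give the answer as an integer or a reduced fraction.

9/2

1. [ext C1·C2]  r_C2² + (46/3)r_C2 − 357/4 = 0  ⇒  r_C2 = 9/2 (r>0 drops 1)
2. [ext C2·C3]  r_C2² + 7r_C2 − 207/4 = 0  ⇒  r_C2 = 9/2 (r>0 drops 1)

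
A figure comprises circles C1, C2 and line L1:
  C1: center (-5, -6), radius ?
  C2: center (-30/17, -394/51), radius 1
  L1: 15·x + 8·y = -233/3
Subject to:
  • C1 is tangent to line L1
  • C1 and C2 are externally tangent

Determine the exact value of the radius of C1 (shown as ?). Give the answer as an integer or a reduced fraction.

8/3

1. [C1‖L1]  r_C1² − 64/9 = 0  ⇒  r_C1 = 8/3 (r>0 drops 1)
2. [ext C1·C2]  r_C1² + 2r_C1 − 112/9 = 0  ⇒  r_C1 = 8/3 (r>0 drops 1)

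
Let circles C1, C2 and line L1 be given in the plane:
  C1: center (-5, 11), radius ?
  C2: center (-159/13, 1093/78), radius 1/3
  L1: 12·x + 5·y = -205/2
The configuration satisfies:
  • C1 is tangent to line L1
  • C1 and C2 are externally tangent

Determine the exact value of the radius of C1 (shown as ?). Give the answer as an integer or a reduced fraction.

1. [C1‖L1]  r_C1² − 225/4 = 0  ⇒  r_C1 = 15/2 (r>0 drops 1)
2. [ext C1·C2]  r_C1² + (2/3)r_C1 − 245/4 = 0  ⇒  r_C1 = 15/2 (r>0 drops 1)

15/2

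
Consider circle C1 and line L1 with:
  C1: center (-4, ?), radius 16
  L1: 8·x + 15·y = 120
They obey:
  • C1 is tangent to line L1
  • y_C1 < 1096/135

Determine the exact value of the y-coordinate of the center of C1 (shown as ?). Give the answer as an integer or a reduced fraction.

1. [C1‖L1]  y_C1² − (304/15)y_C1 − 3392/15 = 0  ⇒  y_C1 = -8 or 424/15
2. given y_C1 < 1096/135: keep -8

-8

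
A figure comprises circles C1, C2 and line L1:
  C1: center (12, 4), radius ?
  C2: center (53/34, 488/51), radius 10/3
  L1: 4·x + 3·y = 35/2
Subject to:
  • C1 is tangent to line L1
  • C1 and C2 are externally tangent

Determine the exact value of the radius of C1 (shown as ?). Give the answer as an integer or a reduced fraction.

17/2

1. [C1‖L1]  r_C1² − 289/4 = 0  ⇒  r_C1 = 17/2 (r>0 drops 1)
2. [ext C1·C2]  r_C1² + (20/3)r_C1 − 1547/12 = 0  ⇒  r_C1 = 17/2 (r>0 drops 1)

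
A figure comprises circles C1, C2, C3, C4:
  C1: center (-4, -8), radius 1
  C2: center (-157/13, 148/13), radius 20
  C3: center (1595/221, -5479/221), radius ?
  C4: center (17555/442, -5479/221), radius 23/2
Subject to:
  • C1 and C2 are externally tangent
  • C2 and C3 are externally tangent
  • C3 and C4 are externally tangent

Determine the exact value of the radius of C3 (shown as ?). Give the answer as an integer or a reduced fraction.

1. [ext C2·C3]  r_C3² + 40r_C3 − 1281 = 0  ⇒  r_C3 = 21 (r>0 drops 1)
2. [ext C3·C4]  r_C3² + 23r_C3 − 924 = 0  ⇒  r_C3 = 21 (r>0 drops 1)

21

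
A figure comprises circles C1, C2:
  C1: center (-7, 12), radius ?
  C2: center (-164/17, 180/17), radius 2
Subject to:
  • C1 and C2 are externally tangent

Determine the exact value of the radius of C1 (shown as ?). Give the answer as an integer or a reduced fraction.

1

1. [ext C1·C2]  r_C1² + 4r_C1 − 5 = 0  ⇒  r_C1 = 1 (r>0 drops 1)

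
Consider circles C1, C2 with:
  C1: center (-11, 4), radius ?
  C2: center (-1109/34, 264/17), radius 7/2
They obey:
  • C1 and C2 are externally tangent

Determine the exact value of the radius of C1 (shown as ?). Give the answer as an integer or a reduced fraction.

1. [ext C1·C2]  r_C1² + 7r_C1 − 588 = 0  ⇒  r_C1 = 21 (r>0 drops 1)

21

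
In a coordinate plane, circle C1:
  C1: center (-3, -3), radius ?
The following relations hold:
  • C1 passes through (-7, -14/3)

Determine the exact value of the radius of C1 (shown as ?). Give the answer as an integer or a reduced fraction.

13/3

1. [C1∋P]  r_C1² − 169/9 = 0  ⇒  r_C1 = 13/3 (r>0 drops 1)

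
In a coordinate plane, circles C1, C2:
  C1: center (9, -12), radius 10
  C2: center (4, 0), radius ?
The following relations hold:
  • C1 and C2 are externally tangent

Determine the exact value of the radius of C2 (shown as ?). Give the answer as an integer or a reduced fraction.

3

1. [ext C1·C2]  r_C2² + 20r_C2 − 69 = 0  ⇒  r_C2 = 3 (r>0 drops 1)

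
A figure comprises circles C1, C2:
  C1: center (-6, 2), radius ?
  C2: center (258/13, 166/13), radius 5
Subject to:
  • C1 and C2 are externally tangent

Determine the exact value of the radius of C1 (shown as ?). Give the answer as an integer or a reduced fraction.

1. [ext C1·C2]  r_C1² + 10r_C1 − 759 = 0  ⇒  r_C1 = 23 (r>0 drops 1)

23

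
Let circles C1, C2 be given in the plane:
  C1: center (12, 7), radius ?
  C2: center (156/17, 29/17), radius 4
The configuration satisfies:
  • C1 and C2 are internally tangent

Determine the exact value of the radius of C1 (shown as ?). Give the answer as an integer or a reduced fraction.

10

1. [int C1,C2]  r_C1² − 8r_C1 − 20 = 0  ⇒  r_C1 = 10 (r>0 drops 1)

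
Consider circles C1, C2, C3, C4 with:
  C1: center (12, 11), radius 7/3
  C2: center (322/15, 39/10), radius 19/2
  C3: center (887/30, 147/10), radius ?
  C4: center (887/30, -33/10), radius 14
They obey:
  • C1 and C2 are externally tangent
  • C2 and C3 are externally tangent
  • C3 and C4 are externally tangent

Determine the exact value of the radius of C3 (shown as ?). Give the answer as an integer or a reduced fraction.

4

1. [ext C2·C3]  r_C3² + 19r_C3 − 92 = 0  ⇒  r_C3 = 4 (r>0 drops 1)
2. [ext C3·C4]  r_C3² + 28r_C3 − 128 = 0  ⇒  r_C3 = 4 (r>0 drops 1)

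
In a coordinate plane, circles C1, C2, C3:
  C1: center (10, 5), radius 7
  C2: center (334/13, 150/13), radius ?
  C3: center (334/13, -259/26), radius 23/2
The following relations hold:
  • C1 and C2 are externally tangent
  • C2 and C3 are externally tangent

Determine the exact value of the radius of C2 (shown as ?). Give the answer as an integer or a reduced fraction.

1. [ext C1·C2]  r_C2² + 14r_C2 − 240 = 0  ⇒  r_C2 = 10 (r>0 drops 1)
2. [ext C2·C3]  r_C2² + 23r_C2 − 330 = 0  ⇒  r_C2 = 10 (r>0 drops 1)

10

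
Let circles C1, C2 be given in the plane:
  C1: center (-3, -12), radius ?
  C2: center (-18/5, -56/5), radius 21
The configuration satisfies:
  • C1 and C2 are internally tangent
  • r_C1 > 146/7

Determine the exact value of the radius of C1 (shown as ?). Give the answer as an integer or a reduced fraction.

1. [int C1,C2]  r_C1² − 42r_C1 + 440 = 0  ⇒  r_C1 = 20 or 22
2. given r_C1 > 146/7: keep 22

22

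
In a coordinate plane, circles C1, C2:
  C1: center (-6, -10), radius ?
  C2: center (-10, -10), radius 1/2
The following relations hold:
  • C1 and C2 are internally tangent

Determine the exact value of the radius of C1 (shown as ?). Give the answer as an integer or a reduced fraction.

1. [int C1,C2]  r_C1² − 1r_C1 − 63/4 = 0  ⇒  r_C1 = 9/2 (r>0 drops 1)

9/2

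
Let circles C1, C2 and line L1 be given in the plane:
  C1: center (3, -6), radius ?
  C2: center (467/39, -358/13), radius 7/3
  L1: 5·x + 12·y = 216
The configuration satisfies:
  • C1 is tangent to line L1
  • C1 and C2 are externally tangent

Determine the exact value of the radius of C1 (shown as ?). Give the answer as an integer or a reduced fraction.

1. [C1‖L1]  r_C1² − 441 = 0  ⇒  r_C1 = 21 (r>0 drops 1)
2. [ext C1·C2]  r_C1² + (14/3)r_C1 − 539 = 0  ⇒  r_C1 = 21 (r>0 drops 1)

21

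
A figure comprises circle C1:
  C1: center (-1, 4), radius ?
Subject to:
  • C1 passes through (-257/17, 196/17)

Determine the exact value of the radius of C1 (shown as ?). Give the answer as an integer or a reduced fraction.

1. [C1∋P]  r_C1² − 256 = 0  ⇒  r_C1 = 16 (r>0 drops 1)

16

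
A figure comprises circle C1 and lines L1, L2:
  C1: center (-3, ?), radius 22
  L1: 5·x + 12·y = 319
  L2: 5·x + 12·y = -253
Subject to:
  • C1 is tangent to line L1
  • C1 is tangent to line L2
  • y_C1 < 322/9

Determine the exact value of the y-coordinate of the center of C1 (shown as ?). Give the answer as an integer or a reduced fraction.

1. [C1‖L1]  y_C1² − (167/3)y_C1 + 620/3 = 0  ⇒  y_C1 = 4 or 155/3
2. [C1‖L2]  y_C1² + (119/3)y_C1 − 524/3 = 0  ⇒  y_C1 = -131/3 or 4

4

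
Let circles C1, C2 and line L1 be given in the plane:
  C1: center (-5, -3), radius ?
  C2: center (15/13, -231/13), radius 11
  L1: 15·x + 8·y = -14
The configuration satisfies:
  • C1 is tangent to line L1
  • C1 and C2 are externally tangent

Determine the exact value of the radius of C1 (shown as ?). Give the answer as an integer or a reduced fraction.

5

1. [C1‖L1]  r_C1² − 25 = 0  ⇒  r_C1 = 5 (r>0 drops 1)
2. [ext C1·C2]  r_C1² + 22r_C1 − 135 = 0  ⇒  r_C1 = 5 (r>0 drops 1)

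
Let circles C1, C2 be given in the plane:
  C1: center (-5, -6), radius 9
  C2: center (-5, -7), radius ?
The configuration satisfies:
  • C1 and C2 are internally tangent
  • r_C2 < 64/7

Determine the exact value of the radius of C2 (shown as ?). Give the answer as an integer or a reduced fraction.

1. [int C1,C2]  r_C2² − 18r_C2 + 80 = 0  ⇒  r_C2 = 8 or 10
2. given r_C2 < 64/7: keep 8

8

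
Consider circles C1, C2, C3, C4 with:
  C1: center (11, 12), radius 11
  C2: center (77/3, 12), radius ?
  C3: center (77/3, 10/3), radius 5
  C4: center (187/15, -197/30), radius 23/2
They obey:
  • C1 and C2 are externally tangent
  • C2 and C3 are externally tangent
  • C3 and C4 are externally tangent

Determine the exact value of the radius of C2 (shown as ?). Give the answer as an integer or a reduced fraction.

11/3

1. [ext C1·C2]  r_C2² + 22r_C2 − 847/9 = 0  ⇒  r_C2 = 11/3 (r>0 drops 1)
2. [ext C2·C3]  r_C2² + 10r_C2 − 451/9 = 0  ⇒  r_C2 = 11/3 (r>0 drops 1)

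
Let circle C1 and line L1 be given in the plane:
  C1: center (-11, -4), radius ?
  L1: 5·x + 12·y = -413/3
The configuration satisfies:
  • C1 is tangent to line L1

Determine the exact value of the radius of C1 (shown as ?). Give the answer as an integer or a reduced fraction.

1. [C1‖L1]  r_C1² − 64/9 = 0  ⇒  r_C1 = 8/3 (r>0 drops 1)

8/3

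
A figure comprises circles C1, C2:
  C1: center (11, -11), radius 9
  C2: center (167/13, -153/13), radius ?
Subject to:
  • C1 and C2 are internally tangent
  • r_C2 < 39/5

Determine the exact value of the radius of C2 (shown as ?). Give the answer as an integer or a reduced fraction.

7

1. [int C1,C2]  r_C2² − 18r_C2 + 77 = 0  ⇒  r_C2 = 7 or 11
2. given r_C2 < 39/5: keep 7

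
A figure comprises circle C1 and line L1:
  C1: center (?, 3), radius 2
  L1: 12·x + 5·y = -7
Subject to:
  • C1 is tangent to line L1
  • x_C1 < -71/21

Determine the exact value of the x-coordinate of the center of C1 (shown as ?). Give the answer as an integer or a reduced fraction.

1. [C1‖L1]  x_C1² + (11/3)x_C1 − 4/3 = 0  ⇒  x_C1 = -4 or 1/3
2. given x_C1 < -71/21: keep -4

-4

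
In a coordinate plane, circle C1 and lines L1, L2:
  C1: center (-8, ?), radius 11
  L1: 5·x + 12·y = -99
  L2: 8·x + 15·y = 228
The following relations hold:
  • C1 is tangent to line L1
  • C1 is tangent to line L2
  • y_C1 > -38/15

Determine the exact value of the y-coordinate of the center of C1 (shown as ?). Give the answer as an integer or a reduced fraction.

1. [C1‖L1]  y_C1² + (59/6)y_C1 − 707/6 = 0  ⇒  y_C1 = -101/6 or 7
2. [C1‖L2]  y_C1² − (584/15)y_C1 + 3353/15 = 0  ⇒  y_C1 = 7 or 479/15

7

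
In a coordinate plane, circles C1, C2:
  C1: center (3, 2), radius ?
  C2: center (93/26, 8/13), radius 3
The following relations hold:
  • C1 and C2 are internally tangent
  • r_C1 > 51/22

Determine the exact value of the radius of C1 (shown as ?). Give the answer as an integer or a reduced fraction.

1. [int C1,C2]  r_C1² − 6r_C1 + 27/4 = 0  ⇒  r_C1 = 3/2 or 9/2
2. given r_C1 > 51/22: keep 9/2

9/2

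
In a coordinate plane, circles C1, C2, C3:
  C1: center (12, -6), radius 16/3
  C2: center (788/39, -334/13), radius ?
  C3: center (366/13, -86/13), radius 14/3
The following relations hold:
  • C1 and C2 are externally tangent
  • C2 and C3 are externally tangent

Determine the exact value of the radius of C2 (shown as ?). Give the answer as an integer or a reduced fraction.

16

1. [ext C1·C2]  r_C2² + (32/3)r_C2 − 1280/3 = 0  ⇒  r_C2 = 16 (r>0 drops 1)
2. [ext C2·C3]  r_C2² + (28/3)r_C2 − 1216/3 = 0  ⇒  r_C2 = 16 (r>0 drops 1)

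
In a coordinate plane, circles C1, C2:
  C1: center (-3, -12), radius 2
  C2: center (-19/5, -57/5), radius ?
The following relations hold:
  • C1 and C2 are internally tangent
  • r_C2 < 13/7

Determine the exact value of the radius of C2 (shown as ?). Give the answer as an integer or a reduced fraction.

1. [int C1,C2]  r_C2² − 4r_C2 + 3 = 0  ⇒  r_C2 = 1 or 3
2. given r_C2 < 13/7: keep 1

1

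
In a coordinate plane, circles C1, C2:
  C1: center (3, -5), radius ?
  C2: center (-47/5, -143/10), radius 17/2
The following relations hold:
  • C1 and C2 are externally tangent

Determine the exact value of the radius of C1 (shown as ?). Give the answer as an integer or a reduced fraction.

1. [ext C1·C2]  r_C1² + 17r_C1 − 168 = 0  ⇒  r_C1 = 7 (r>0 drops 1)

7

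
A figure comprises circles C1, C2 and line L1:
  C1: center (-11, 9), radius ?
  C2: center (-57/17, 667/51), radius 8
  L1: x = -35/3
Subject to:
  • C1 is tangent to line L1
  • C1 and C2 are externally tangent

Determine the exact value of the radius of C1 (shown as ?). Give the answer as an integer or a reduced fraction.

1. [C1‖L1]  r_C1² − 4/9 = 0  ⇒  r_C1 = 2/3 (r>0 drops 1)
2. [ext C1·C2]  r_C1² + 16r_C1 − 100/9 = 0  ⇒  r_C1 = 2/3 (r>0 drops 1)

2/3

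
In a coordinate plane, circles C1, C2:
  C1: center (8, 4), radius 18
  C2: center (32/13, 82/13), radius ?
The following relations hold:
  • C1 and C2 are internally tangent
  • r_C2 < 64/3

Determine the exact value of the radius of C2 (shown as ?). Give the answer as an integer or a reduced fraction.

1. [int C1,C2]  r_C2² − 36r_C2 + 288 = 0  ⇒  r_C2 = 12 or 24
2. given r_C2 < 64/3: keep 12

12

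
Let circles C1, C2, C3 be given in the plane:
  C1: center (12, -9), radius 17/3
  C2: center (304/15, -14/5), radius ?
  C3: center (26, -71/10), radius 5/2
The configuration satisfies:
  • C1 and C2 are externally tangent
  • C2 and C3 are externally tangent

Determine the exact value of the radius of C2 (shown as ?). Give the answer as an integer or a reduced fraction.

1. [ext C1·C2]  r_C2² + (34/3)r_C2 − 224/3 = 0  ⇒  r_C2 = 14/3 (r>0 drops 1)
2. [ext C2·C3]  r_C2² + 5r_C2 − 406/9 = 0  ⇒  r_C2 = 14/3 (r>0 drops 1)

14/3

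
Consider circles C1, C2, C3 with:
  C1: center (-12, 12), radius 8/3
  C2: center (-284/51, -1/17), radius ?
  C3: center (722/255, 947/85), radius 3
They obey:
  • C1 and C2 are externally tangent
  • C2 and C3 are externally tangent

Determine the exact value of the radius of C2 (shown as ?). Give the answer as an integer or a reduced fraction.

1. [ext C1·C2]  r_C2² + (16/3)r_C2 − 539/3 = 0  ⇒  r_C2 = 11 (r>0 drops 1)
2. [ext C2·C3]  r_C2² + 6r_C2 − 187 = 0  ⇒  r_C2 = 11 (r>0 drops 1)

11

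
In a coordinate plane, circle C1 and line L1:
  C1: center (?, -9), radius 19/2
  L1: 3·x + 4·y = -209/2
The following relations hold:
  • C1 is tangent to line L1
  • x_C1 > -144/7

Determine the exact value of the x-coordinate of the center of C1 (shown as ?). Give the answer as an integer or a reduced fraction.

-7

1. [C1‖L1]  x_C1² + (137/3)x_C1 + 812/3 = 0  ⇒  x_C1 = -116/3 or -7
2. given x_C1 > -144/7: keep -7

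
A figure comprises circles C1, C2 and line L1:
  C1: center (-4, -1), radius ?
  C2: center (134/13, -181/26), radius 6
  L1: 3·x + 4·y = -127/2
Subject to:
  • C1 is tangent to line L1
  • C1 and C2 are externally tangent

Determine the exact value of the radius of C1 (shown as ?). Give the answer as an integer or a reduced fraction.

1. [C1‖L1]  r_C1² − 361/4 = 0  ⇒  r_C1 = 19/2 (r>0 drops 1)
2. [ext C1·C2]  r_C1² + 12r_C1 − 817/4 = 0  ⇒  r_C1 = 19/2 (r>0 drops 1)

19/2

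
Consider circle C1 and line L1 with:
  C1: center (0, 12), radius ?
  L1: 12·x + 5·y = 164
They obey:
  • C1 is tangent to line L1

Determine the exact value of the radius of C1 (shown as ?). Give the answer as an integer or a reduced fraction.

1. [C1‖L1]  r_C1² − 64 = 0  ⇒  r_C1 = 8 (r>0 drops 1)

8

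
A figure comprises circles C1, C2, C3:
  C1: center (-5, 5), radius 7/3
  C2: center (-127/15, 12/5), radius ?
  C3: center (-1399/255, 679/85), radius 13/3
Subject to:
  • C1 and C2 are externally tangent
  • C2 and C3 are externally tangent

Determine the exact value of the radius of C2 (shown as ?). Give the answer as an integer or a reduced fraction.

2

1. [ext C1·C2]  r_C2² + (14/3)r_C2 − 40/3 = 0  ⇒  r_C2 = 2 (r>0 drops 1)
2. [ext C2·C3]  r_C2² + (26/3)r_C2 − 64/3 = 0  ⇒  r_C2 = 2 (r>0 drops 1)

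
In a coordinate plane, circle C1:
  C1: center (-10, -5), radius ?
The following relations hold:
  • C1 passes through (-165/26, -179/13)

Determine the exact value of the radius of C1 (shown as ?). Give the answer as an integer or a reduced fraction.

19/2

1. [C1∋P]  r_C1² − 361/4 = 0  ⇒  r_C1 = 19/2 (r>0 drops 1)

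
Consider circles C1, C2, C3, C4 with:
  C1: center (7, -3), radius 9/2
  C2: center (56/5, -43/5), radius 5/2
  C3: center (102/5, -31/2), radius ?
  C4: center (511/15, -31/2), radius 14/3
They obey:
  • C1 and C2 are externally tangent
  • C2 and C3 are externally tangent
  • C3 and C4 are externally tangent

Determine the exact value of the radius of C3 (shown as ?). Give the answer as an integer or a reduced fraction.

9

1. [ext C2·C3]  r_C3² + 5r_C3 − 126 = 0  ⇒  r_C3 = 9 (r>0 drops 1)
2. [ext C3·C4]  r_C3² + (28/3)r_C3 − 165 = 0  ⇒  r_C3 = 9 (r>0 drops 1)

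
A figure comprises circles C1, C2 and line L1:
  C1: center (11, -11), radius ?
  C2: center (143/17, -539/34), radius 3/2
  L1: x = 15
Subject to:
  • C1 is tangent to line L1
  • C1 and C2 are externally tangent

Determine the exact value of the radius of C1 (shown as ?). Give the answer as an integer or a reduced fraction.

4

1. [C1‖L1]  r_C1² − 16 = 0  ⇒  r_C1 = 4 (r>0 drops 1)
2. [ext C1·C2]  r_C1² + 3r_C1 − 28 = 0  ⇒  r_C1 = 4 (r>0 drops 1)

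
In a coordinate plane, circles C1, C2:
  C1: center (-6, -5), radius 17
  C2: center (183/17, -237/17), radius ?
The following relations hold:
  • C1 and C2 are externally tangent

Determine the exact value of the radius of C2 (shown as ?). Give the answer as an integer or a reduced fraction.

1. [ext C1·C2]  r_C2² + 34r_C2 − 72 = 0  ⇒  r_C2 = 2 (r>0 drops 1)

2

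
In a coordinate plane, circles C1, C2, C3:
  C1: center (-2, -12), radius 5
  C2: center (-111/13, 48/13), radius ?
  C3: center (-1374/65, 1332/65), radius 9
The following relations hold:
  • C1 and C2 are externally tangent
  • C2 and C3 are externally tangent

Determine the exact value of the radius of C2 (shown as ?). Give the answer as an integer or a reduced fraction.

12

1. [ext C1·C2]  r_C2² + 10r_C2 − 264 = 0  ⇒  r_C2 = 12 (r>0 drops 1)
2. [ext C2·C3]  r_C2² + 18r_C2 − 360 = 0  ⇒  r_C2 = 12 (r>0 drops 1)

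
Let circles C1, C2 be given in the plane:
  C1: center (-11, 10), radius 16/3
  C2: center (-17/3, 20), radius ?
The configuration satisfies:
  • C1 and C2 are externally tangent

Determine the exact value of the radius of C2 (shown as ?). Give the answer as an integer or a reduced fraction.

6

1. [ext C1·C2]  r_C2² + (32/3)r_C2 − 100 = 0  ⇒  r_C2 = 6 (r>0 drops 1)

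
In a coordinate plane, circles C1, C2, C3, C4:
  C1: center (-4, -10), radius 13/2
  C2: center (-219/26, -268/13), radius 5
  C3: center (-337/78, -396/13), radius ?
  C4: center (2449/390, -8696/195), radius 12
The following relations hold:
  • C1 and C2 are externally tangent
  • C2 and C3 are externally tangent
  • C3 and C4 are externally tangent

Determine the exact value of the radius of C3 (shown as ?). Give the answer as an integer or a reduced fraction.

17/3

1. [ext C2·C3]  r_C3² + 10r_C3 − 799/9 = 0  ⇒  r_C3 = 17/3 (r>0 drops 1)
2. [ext C3·C4]  r_C3² + 24r_C3 − 1513/9 = 0  ⇒  r_C3 = 17/3 (r>0 drops 1)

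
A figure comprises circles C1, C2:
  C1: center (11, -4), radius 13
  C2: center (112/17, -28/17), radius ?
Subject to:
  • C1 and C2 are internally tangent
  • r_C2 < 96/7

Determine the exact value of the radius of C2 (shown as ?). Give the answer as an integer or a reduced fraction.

1. [int C1,C2]  r_C2² − 26r_C2 + 144 = 0  ⇒  r_C2 = 8 or 18
2. given r_C2 < 96/7: keep 8

8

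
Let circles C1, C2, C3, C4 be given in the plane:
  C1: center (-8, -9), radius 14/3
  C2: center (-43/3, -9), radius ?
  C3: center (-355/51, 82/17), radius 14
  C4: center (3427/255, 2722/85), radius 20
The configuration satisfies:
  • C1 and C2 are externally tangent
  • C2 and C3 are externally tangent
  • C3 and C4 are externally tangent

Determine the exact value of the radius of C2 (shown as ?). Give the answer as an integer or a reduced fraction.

5/3

1. [ext C1·C2]  r_C2² + (28/3)r_C2 − 55/3 = 0  ⇒  r_C2 = 5/3 (r>0 drops 1)
2. [ext C2·C3]  r_C2² + 28r_C2 − 445/9 = 0  ⇒  r_C2 = 5/3 (r>0 drops 1)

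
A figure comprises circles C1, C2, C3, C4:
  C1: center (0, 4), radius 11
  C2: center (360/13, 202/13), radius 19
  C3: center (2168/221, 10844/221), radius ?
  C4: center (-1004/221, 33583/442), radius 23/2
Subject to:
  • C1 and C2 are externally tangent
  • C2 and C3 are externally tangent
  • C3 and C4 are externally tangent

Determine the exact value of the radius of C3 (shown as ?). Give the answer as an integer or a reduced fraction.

1. [ext C2·C3]  r_C3² + 38r_C3 − 1083 = 0  ⇒  r_C3 = 19 (r>0 drops 1)
2. [ext C3·C4]  r_C3² + 23r_C3 − 798 = 0  ⇒  r_C3 = 19 (r>0 drops 1)

19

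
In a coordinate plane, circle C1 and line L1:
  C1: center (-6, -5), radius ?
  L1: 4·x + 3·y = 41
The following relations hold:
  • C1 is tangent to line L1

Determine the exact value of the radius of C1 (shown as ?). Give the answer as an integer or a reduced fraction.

16

1. [C1‖L1]  r_C1² − 256 = 0  ⇒  r_C1 = 16 (r>0 drops 1)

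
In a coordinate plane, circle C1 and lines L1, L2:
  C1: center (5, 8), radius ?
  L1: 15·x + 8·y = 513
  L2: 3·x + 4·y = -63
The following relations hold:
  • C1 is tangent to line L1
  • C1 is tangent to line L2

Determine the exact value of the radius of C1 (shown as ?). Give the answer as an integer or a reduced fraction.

1. [C1‖L1]  r_C1² − 484 = 0  ⇒  r_C1 = 22 (r>0 drops 1)
2. [C1‖L2]  r_C1² − 484 = 0  ⇒  r_C1 = 22 (r>0 drops 1)

22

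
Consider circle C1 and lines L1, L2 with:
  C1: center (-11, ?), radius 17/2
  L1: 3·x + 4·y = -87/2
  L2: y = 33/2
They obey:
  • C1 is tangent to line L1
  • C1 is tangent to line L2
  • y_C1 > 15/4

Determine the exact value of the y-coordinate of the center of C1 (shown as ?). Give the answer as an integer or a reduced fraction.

1. [C1‖L1]  y_C1² + (21/4)y_C1 − 106 = 0  ⇒  y_C1 = -53/4 or 8
2. [C1‖L2]  y_C1² − 33y_C1 + 200 = 0  ⇒  y_C1 = 8 or 25

8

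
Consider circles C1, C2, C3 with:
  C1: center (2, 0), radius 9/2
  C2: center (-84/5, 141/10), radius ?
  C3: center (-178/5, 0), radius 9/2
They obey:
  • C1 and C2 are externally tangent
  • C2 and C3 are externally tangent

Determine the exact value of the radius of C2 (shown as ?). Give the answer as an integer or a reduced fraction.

19

1. [ext C1·C2]  r_C2² + 9r_C2 − 532 = 0  ⇒  r_C2 = 19 (r>0 drops 1)
2. [ext C2·C3]  r_C2² + 9r_C2 − 532 = 0  ⇒  r_C2 = 19 (r>0 drops 1)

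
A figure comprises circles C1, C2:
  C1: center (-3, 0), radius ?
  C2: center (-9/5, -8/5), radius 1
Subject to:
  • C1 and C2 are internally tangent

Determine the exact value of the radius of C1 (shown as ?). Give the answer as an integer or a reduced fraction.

3

1. [int C1,C2]  r_C1² − 2r_C1 − 3 = 0  ⇒  r_C1 = 3 (r>0 drops 1)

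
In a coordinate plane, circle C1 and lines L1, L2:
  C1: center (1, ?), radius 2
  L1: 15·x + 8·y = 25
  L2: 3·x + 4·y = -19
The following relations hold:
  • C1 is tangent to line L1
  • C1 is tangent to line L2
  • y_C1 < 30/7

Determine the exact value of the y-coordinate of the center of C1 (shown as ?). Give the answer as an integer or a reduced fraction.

-3

1. [C1‖L1]  y_C1² − (5/2)y_C1 − 33/2 = 0  ⇒  y_C1 = -3 or 11/2
2. [C1‖L2]  y_C1² + 11y_C1 + 24 = 0  ⇒  y_C1 = -8 or -3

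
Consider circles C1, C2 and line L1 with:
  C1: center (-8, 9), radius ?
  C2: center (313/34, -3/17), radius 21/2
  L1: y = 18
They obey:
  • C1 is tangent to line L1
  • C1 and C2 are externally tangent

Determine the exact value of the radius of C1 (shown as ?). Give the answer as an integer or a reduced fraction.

1. [C1‖L1]  r_C1² − 81 = 0  ⇒  r_C1 = 9 (r>0 drops 1)
2. [ext C1·C2]  r_C1² + 21r_C1 − 270 = 0  ⇒  r_C1 = 9 (r>0 drops 1)

9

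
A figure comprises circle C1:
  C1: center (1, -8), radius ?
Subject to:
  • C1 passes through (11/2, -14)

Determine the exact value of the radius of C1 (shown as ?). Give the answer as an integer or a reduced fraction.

15/2

1. [C1∋P]  r_C1² − 225/4 = 0  ⇒  r_C1 = 15/2 (r>0 drops 1)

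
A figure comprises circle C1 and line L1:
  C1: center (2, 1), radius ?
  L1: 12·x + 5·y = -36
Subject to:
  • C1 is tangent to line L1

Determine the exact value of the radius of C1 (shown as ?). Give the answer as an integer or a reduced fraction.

5

1. [C1‖L1]  r_C1² − 25 = 0  ⇒  r_C1 = 5 (r>0 drops 1)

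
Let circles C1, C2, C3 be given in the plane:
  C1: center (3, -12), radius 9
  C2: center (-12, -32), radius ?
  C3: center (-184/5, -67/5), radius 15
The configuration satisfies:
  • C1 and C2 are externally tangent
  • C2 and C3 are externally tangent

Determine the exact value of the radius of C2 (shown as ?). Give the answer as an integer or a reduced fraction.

16

1. [ext C1·C2]  r_C2² + 18r_C2 − 544 = 0  ⇒  r_C2 = 16 (r>0 drops 1)
2. [ext C2·C3]  r_C2² + 30r_C2 − 736 = 0  ⇒  r_C2 = 16 (r>0 drops 1)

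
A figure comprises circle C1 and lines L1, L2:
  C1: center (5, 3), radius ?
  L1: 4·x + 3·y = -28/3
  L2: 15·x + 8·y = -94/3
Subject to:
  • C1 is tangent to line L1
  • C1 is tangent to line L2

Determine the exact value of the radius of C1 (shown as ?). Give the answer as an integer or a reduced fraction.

1. [C1‖L1]  r_C1² − 529/9 = 0  ⇒  r_C1 = 23/3 (r>0 drops 1)
2. [C1‖L2]  r_C1² − 529/9 = 0  ⇒  r_C1 = 23/3 (r>0 drops 1)

23/3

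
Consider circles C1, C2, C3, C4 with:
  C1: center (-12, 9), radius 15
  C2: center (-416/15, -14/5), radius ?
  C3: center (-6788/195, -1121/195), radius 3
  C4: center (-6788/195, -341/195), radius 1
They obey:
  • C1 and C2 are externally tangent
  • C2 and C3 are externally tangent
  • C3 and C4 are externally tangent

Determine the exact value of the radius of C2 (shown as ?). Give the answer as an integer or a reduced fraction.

1. [ext C1·C2]  r_C2² + 30r_C2 − 1456/9 = 0  ⇒  r_C2 = 14/3 (r>0 drops 1)
2. [ext C2·C3]  r_C2² + 6r_C2 − 448/9 = 0  ⇒  r_C2 = 14/3 (r>0 drops 1)

14/3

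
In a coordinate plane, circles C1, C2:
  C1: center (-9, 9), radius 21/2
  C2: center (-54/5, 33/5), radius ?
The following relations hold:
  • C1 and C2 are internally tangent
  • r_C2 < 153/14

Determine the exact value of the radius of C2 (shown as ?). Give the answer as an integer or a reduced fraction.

1. [int C1,C2]  r_C2² − 21r_C2 + 405/4 = 0  ⇒  r_C2 = 15/2 or 27/2
2. given r_C2 < 153/14: keep 15/2

15/2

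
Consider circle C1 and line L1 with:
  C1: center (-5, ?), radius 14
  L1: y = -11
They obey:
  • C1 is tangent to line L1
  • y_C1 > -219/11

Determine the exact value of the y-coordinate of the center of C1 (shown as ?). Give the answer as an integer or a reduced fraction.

3

1. [C1‖L1]  y_C1² + 22y_C1 − 75 = 0  ⇒  y_C1 = -25 or 3
2. given y_C1 > -219/11: keep 3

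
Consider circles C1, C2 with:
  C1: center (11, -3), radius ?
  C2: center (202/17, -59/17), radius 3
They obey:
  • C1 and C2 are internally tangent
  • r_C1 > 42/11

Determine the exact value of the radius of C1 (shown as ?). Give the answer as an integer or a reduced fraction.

4

1. [int C1,C2]  r_C1² − 6r_C1 + 8 = 0  ⇒  r_C1 = 2 or 4
2. given r_C1 > 42/11: keep 4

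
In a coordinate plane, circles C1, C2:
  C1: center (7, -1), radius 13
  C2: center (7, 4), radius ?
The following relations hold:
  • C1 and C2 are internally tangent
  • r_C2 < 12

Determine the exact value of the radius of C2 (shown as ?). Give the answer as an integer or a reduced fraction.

1. [int C1,C2]  r_C2² − 26r_C2 + 144 = 0  ⇒  r_C2 = 8 or 18
2. given r_C2 < 12: keep 8

8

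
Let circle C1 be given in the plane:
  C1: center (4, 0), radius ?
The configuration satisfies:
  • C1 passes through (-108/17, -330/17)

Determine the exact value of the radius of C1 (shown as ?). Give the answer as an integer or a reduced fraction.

22

1. [C1∋P]  r_C1² − 484 = 0  ⇒  r_C1 = 22 (r>0 drops 1)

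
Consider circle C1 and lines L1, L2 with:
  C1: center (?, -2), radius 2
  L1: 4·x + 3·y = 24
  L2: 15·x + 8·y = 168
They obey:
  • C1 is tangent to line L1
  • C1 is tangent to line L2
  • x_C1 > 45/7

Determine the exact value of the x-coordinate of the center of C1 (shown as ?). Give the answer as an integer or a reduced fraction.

10

1. [C1‖L1]  x_C1² − 15x_C1 + 50 = 0  ⇒  x_C1 = 5 or 10
2. [C1‖L2]  x_C1² − (368/15)x_C1 + 436/3 = 0  ⇒  x_C1 = 10 or 218/15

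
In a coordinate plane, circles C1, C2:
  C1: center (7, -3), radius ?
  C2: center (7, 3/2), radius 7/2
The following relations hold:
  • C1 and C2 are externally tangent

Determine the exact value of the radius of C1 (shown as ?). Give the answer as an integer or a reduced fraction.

1

1. [ext C1·C2]  r_C1² + 7r_C1 − 8 = 0  ⇒  r_C1 = 1 (r>0 drops 1)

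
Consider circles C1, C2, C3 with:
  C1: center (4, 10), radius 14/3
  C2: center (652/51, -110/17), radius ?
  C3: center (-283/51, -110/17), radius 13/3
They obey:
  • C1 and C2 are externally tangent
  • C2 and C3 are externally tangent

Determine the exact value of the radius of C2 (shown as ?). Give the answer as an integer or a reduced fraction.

14

1. [ext C1·C2]  r_C2² + (28/3)r_C2 − 980/3 = 0  ⇒  r_C2 = 14 (r>0 drops 1)
2. [ext C2·C3]  r_C2² + (26/3)r_C2 − 952/3 = 0  ⇒  r_C2 = 14 (r>0 drops 1)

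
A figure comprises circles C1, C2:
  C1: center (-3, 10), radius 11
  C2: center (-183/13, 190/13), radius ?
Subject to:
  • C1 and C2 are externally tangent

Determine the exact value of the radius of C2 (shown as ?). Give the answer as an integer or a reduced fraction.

1

1. [ext C1·C2]  r_C2² + 22r_C2 − 23 = 0  ⇒  r_C2 = 1 (r>0 drops 1)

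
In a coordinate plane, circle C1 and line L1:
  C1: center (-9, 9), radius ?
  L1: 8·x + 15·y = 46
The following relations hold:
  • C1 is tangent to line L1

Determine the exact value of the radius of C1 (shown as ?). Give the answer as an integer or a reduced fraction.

1

1. [C1‖L1]  r_C1² − 1 = 0  ⇒  r_C1 = 1 (r>0 drops 1)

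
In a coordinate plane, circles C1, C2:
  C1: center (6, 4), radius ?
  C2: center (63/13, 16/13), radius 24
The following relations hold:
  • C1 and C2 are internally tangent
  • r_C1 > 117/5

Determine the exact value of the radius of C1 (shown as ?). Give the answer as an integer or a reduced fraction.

27

1. [int C1,C2]  r_C1² − 48r_C1 + 567 = 0  ⇒  r_C1 = 21 or 27
2. given r_C1 > 117/5: keep 27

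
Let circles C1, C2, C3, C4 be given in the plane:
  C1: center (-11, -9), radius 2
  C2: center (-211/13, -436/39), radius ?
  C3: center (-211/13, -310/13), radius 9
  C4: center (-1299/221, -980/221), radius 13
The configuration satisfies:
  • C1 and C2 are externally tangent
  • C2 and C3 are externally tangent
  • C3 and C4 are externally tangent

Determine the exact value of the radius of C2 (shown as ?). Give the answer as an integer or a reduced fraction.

1. [ext C1·C2]  r_C2² + 4r_C2 − 253/9 = 0  ⇒  r_C2 = 11/3 (r>0 drops 1)
2. [ext C2·C3]  r_C2² + 18r_C2 − 715/9 = 0  ⇒  r_C2 = 11/3 (r>0 drops 1)

11/3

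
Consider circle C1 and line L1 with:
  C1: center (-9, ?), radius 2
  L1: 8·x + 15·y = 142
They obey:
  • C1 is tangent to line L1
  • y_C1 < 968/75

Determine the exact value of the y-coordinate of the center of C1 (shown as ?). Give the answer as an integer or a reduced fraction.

1. [C1‖L1]  y_C1² − (428/15)y_C1 + 992/5 = 0  ⇒  y_C1 = 12 or 248/15
2. given y_C1 < 968/75: keep 12

12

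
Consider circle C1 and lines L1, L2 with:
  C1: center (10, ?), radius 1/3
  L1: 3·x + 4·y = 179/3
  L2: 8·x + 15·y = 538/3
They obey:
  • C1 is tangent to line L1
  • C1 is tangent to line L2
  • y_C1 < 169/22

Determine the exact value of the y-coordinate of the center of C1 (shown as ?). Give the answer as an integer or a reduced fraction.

7

1. [C1‖L1]  y_C1² − (89/6)y_C1 + 329/6 = 0  ⇒  y_C1 = 7 or 47/6
2. [C1‖L2]  y_C1² − (596/45)y_C1 + 1967/45 = 0  ⇒  y_C1 = 281/45 or 7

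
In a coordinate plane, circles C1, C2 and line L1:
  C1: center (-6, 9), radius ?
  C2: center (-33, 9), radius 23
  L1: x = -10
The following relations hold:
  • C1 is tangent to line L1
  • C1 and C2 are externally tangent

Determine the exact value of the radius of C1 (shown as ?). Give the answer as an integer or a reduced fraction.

1. [C1‖L1]  r_C1² − 16 = 0  ⇒  r_C1 = 4 (r>0 drops 1)
2. [ext C1·C2]  r_C1² + 46r_C1 − 200 = 0  ⇒  r_C1 = 4 (r>0 drops 1)

4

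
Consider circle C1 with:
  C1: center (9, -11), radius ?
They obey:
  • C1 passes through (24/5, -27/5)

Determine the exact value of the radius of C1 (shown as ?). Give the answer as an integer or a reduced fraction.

7

1. [C1∋P]  r_C1² − 49 = 0  ⇒  r_C1 = 7 (r>0 drops 1)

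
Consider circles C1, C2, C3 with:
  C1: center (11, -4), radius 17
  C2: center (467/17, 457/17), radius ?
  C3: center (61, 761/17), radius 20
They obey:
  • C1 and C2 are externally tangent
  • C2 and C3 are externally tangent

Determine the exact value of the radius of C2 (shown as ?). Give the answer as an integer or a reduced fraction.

18

1. [ext C1·C2]  r_C2² + 34r_C2 − 936 = 0  ⇒  r_C2 = 18 (r>0 drops 1)
2. [ext C2·C3]  r_C2² + 40r_C2 − 1044 = 0  ⇒  r_C2 = 18 (r>0 drops 1)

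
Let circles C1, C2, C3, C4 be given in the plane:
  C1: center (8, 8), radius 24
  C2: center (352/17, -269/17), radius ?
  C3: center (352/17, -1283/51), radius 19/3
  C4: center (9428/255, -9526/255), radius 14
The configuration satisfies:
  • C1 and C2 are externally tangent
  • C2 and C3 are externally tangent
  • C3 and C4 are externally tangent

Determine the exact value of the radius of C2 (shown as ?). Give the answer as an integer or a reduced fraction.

1. [ext C1·C2]  r_C2² + 48r_C2 − 153 = 0  ⇒  r_C2 = 3 (r>0 drops 1)
2. [ext C2·C3]  r_C2² + (38/3)r_C2 − 47 = 0  ⇒  r_C2 = 3 (r>0 drops 1)

3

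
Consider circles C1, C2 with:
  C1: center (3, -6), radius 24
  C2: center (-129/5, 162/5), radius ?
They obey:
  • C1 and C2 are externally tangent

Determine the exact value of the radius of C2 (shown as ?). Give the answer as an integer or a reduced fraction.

24

1. [ext C1·C2]  r_C2² + 48r_C2 − 1728 = 0  ⇒  r_C2 = 24 (r>0 drops 1)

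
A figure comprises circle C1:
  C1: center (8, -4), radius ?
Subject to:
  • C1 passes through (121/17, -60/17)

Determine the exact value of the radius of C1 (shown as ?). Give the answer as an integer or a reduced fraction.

1

1. [C1∋P]  r_C1² − 1 = 0  ⇒  r_C1 = 1 (r>0 drops 1)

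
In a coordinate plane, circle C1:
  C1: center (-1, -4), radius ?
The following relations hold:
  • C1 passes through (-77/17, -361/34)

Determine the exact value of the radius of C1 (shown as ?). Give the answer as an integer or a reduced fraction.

15/2

1. [C1∋P]  r_C1² − 225/4 = 0  ⇒  r_C1 = 15/2 (r>0 drops 1)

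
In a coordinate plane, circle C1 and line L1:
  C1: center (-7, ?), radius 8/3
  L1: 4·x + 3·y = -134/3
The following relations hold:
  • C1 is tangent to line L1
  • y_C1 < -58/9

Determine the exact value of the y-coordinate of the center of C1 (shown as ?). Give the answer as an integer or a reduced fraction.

1. [C1‖L1]  y_C1² + (100/9)y_C1 + 100/9 = 0  ⇒  y_C1 = -10 or -10/9
2. given y_C1 < -58/9: keep -10

-10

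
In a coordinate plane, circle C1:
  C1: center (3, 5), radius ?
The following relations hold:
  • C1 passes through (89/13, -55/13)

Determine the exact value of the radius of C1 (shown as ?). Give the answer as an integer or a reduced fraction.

10

1. [C1∋P]  r_C1² − 100 = 0  ⇒  r_C1 = 10 (r>0 drops 1)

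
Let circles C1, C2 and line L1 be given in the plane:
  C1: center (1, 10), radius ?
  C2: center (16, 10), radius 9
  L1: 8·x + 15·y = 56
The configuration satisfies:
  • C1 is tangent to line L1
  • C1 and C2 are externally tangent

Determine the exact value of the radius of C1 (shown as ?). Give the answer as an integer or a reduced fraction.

1. [C1‖L1]  r_C1² − 36 = 0  ⇒  r_C1 = 6 (r>0 drops 1)
2. [ext C1·C2]  r_C1² + 18r_C1 − 144 = 0  ⇒  r_C1 = 6 (r>0 drops 1)

6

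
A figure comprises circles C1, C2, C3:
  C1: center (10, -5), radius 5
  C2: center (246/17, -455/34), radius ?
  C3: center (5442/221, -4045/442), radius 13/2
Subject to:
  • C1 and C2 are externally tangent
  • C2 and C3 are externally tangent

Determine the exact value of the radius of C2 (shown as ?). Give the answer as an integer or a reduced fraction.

1. [ext C1·C2]  r_C2² + 10r_C2 − 261/4 = 0  ⇒  r_C2 = 9/2 (r>0 drops 1)
2. [ext C2·C3]  r_C2² + 13r_C2 − 315/4 = 0  ⇒  r_C2 = 9/2 (r>0 drops 1)

9/2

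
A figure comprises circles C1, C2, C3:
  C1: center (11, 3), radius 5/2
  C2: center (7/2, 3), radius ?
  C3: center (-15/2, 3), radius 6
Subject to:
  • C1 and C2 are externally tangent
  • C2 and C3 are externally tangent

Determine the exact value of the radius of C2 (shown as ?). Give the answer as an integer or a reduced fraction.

5

1. [ext C1·C2]  r_C2² + 5r_C2 − 50 = 0  ⇒  r_C2 = 5 (r>0 drops 1)
2. [ext C2·C3]  r_C2² + 12r_C2 − 85 = 0  ⇒  r_C2 = 5 (r>0 drops 1)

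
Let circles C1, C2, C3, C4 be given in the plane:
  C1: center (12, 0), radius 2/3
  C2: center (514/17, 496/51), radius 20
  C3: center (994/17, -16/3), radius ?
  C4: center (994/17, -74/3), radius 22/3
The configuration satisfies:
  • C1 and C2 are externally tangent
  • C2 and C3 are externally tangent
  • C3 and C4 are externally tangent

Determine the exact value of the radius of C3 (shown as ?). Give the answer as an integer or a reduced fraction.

12

1. [ext C2·C3]  r_C3² + 40r_C3 − 624 = 0  ⇒  r_C3 = 12 (r>0 drops 1)
2. [ext C3·C4]  r_C3² + (44/3)r_C3 − 320 = 0  ⇒  r_C3 = 12 (r>0 drops 1)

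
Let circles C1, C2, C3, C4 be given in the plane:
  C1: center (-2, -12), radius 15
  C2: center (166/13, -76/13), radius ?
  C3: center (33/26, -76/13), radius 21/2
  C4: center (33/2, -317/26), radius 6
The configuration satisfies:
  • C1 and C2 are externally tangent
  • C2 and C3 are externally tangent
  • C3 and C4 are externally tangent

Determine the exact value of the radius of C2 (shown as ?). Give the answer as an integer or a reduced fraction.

1. [ext C1·C2]  r_C2² + 30r_C2 − 31 = 0  ⇒  r_C2 = 1 (r>0 drops 1)
2. [ext C2·C3]  r_C2² + 21r_C2 − 22 = 0  ⇒  r_C2 = 1 (r>0 drops 1)

1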